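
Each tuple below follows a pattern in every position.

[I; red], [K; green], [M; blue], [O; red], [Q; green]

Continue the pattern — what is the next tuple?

[S; blue]

Letter — letters move forward 2 places in the alphabet: I, K, M, O, Q → S.
Colour: red, green, blue, red, green → blue (repeats red → green → blue).
Putting it together: [S; blue].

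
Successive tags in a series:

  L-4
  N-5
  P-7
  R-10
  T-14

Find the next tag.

V-19

Letter: L, N, P, R, T → V (letters move forward 2 places in the alphabet).
Second component: 4, 5, 7, 10, 14 → 19 (differences are 1, 2, 3, … (increasing by 1 each time)).
Putting it together: V-19.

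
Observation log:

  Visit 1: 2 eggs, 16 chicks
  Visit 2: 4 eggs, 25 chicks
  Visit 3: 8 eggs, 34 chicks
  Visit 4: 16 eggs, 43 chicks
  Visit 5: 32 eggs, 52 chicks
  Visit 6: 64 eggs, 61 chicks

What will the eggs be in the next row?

128

Eggs goes 2, 4, 8, 16, 32, 64 → 128 (×2 each step).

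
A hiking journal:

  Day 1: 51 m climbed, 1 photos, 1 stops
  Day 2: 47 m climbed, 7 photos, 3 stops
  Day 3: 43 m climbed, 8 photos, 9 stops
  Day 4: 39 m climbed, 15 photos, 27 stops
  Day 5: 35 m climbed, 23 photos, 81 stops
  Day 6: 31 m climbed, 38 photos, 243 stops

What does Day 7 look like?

27 m climbed, 61 photos, 729 stops

M climbed: −4 each step; 51, 47, 43, 39, 35, 31 → 27.
Photos: each term is the sum of the two before it; 1, 7, 8, 15, 23, 38 → 61.
Stops: ×3 each step; 1, 3, 9, 27, 81, 243 → 729.
Putting it together: 27 m climbed, 61 photos, 729 stops.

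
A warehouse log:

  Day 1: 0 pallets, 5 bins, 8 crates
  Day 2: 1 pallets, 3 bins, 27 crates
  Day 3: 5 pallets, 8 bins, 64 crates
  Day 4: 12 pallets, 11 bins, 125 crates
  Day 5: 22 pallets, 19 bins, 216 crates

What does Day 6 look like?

35 pallets, 30 bins, 343 crates

Pallets goes 0, 1, 5, 12, 22 → 35 (differences are 1, 4, 7, … (increasing by 3 each time)).
For the bins, each term is the sum of the two before it: 5, 3, 8, 11, 19 → 30.
Crates: perfect cubes: 2³, 3³, 4³, …; 8, 27, 64, 125, 216 → 343.
So the next record is 35 pallets, 30 bins, 343 crates.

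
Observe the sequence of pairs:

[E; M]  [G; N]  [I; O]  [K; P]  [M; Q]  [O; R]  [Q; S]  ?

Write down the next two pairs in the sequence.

[S; T], [U; U]

First letter — letters move forward 2 places in the alphabet: E, G, I, K, M, O, Q → S → U.
Second letter: M, N, O, P, Q, R, S → T → U (letters move forward 1 place in the alphabet).
So the next two pairs are [S; T] and [U; U].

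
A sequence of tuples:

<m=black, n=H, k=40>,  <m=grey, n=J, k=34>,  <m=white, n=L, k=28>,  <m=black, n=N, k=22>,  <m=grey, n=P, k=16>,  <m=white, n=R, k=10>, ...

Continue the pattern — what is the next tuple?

M: black, grey, white, black, grey, white → black (repeats black → grey → white).
N: letters move forward 2 places in the alphabet; H, J, L, N, P, R → T.
K — −6 each step: 40, 34, 28, 22, 16, 10 → 4.
So the next tuple is <m=black, n=T, k=4>.

<m=black, n=T, k=4>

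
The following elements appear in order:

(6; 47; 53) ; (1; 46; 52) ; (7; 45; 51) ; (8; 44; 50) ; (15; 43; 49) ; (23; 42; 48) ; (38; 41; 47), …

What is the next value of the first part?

61

First part — each term is the sum of the two before it: 6, 1, 7, 8, 15, 23, 38 → 61.
Second part goes 47, 46, 45, 44, 43, 42, 41 → 40 (−1 each step).
Third part: always 6 more than the second part, so 53, 52, 51, 50, 49, 48, 47 → 46.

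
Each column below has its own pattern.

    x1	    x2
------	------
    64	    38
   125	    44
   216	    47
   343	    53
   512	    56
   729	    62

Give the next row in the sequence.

Column x1 goes 64, 125, 216, 343, 512, 729 → 1000 (perfect cubes: 4³, 5³, 6³, …).
For the column x2, alternating steps +6, +3, +6, +3, …: 38, 44, 47, 53, 56, 62 → 65.
Combining the parts gives 1000  65.

1000  65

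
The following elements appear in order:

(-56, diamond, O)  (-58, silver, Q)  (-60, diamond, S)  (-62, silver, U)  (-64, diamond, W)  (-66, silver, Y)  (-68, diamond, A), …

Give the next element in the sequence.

First value — −2 each step: -56, -58, -60, -62, -64, -66, -68 → -70.
Rank: alternates diamond ↔ silver; diamond, silver, diamond, silver, diamond, silver, diamond → silver.
Letter: letters move forward 2 places in the alphabet, wrapping Z→A; O, Q, S, U, W, Y, A → C.
Combining the parts gives (-70, silver, C).

(-70, silver, C)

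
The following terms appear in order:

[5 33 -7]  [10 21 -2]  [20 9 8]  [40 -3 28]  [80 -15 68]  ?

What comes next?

[160 -27 148]

First coordinate — ×2 each step: 5, 10, 20, 40, 80 → 160.
Second coordinate: −12 each step; 33, 21, 9, -3, -15 → -27.
Third coordinate: -7, -2, 8, 28, 68 → 148 (always 12 less than the first coordinate).
Combining the parts gives [160 -27 148].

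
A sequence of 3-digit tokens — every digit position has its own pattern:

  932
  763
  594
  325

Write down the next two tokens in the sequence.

156 then 987

First digit: 9, 7, 5, 3 → 1 → 9 (−2 each step, mod 10).
Second digit: +3 each step, mod 10, so 3, 6, 9, 2 → 5 → 8.
Third digit goes 2, 3, 4, 5 → 6 → 7 (+1 each step, mod 10).
Putting the parts together: 156 and then 987.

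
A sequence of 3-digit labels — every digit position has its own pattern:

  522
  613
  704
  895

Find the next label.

First digit: 5, 6, 7, 8 → 9 (+1 each step, mod 10).
Second digit: −1 each step, mod 10; 2, 1, 0, 9 → 8.
Third digit: +1 each step, mod 10; 2, 3, 4, 5 → 6.
Putting it together: 986.

986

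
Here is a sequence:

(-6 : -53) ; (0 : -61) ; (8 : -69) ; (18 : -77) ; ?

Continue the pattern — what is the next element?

First slot: differences are 6, 8, 10, … (increasing by 2 each time), so -6, 0, 8, 18 → 30.
Second slot goes -53, -61, -69, -77 → -85 (−8 each step).
Combining the parts gives (30 : -85).

(30 : -85)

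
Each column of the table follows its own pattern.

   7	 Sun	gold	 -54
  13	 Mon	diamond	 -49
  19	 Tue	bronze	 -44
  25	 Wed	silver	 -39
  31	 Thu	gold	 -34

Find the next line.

37  Fri  diamond  -29

First component: +6 each step, so 7, 13, 19, 25, 31 → 37.
Day — runs through the weekdays Mon→Sun: Sun, Mon, Tue, Wed, Thu → Fri.
Rank: repeats gold → diamond → bronze → silver, so gold, diamond, bronze, silver, gold → diamond.
Fourth component: +5 each step, so -54, -49, -44, -39, -34 → -29.
Putting it together: 37  Fri  diamond  -29.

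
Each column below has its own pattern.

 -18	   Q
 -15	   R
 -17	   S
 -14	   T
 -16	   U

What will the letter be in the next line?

V

First component: -18, -15, -17, -14, -16 → -13 (alternating steps +3, −2, +3, −2, …).
Letter — letters move forward 1 place in the alphabet: Q, R, S, T, U → V.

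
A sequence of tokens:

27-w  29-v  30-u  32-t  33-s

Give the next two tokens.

First component — alternating steps +2, +1, +2, +1, …: 27, 29, 30, 32, 33 → 35 → 36.
For the letter, letters move back 1 place in the alphabet: w, v, u, t, s → r → q.
Putting the parts together: 35-r and then 36-q.

35-r then 36-q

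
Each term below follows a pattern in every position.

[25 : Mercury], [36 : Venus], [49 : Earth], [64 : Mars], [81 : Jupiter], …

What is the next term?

[100 : Saturn]

First component goes 25, 36, 49, 64, 81 → 100 (perfect squares: 5², 6², 7², …).
Planet: runs through the planets Mercury→Neptune; Mercury, Venus, Earth, Mars, Jupiter → Saturn.
Combining the parts gives [100 : Saturn].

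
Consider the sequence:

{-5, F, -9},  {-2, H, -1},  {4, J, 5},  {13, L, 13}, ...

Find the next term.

{25, N, 19}

First component: differences are 3, 6, 9, … (increasing by 3 each time), so -5, -2, 4, 13 → 25.
Letter — letters move forward 2 places in the alphabet: F, H, J, L → N.
Third component — alternating steps +8, +6, +8, +6, …: -9, -1, 5, 13 → 19.
Combining the parts gives {25, N, 19}.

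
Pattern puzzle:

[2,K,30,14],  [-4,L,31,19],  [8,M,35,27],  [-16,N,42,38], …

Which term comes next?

[32,O,52,52]

First coordinate: ×(-2) each step, so 2, -4, 8, -16 → 32.
Letter: letters move forward 1 place in the alphabet; K, L, M, N → O.
Third coordinate — differences are 1, 4, 7, … (increasing by 3 each time): 30, 31, 35, 42 → 52.
Fourth coordinate goes 14, 19, 27, 38 → 52 (differences are 5, 8, 11, … (increasing by 3 each time)).
Putting it together: [32,O,52,52].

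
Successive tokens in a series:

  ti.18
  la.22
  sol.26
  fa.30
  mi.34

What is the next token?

re.38

Note — runs backward through the solfège scale do→ti: ti, la, sol, fa, mi → re.
Second component: +4 each step, so 18, 22, 26, 30, 34 → 38.
Putting it together: re.38.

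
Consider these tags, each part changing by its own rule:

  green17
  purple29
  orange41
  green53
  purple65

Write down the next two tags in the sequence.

Colour: repeats green → purple → orange, so green, purple, orange, green, purple → orange → green.
Second component: 17, 29, 41, 53, 65 → 77 → 89 (+12 each step).
Putting the parts together: orange77 and then green89.

orange77, green89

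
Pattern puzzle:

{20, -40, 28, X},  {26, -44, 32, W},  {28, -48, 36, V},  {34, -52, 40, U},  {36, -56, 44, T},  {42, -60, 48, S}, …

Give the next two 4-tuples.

First value: alternating steps +6, +2, +6, +2, …, so 20, 26, 28, 34, 36, 42 → 44 → 50.
Second value goes -40, -44, -48, -52, -56, -60 → -64 → -68 (−4 each step).
For the third value, together with the second value always sums to -12: 28, 32, 36, 40, 44, 48 → 52 → 56.
Letter — letters move back 1 place in the alphabet: X, W, V, U, T, S → R → Q.
So the next two 4-tuples are {44, -64, 52, R} and {50, -68, 56, Q}.

{44, -64, 52, R}, {50, -68, 56, Q}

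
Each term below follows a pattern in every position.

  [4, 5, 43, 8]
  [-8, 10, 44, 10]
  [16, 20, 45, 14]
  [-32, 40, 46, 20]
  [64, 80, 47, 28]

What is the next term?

First slot goes 4, -8, 16, -32, 64 → -128 (×(-2) each step).
Second slot goes 5, 10, 20, 40, 80 → 160 (×2 each step).
Third slot: 43, 44, 45, 46, 47 → 48 (+1 each step).
For the fourth slot, differences are 2, 4, 6, … (increasing by 2 each time): 8, 10, 14, 20, 28 → 38.
Putting it together: [-128, 160, 48, 38].

[-128, 160, 48, 38]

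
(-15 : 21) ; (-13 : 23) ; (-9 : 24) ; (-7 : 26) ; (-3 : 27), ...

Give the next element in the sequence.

(-1 : 29)

For the first value, alternating steps +2, +4, +2, +4, …: -15, -13, -9, -7, -3 → -1.
Second value goes 21, 23, 24, 26, 27 → 29 (alternating steps +2, +1, +2, +1, …).
Combining the parts gives (-1 : 29).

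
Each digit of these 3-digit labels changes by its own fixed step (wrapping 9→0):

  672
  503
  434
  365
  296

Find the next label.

First digit goes 6, 5, 4, 3, 2 → 1 (−1 each step, mod 10).
Second digit: +3 each step, mod 10; 7, 0, 3, 6, 9 → 2.
Third digit: 2, 3, 4, 5, 6 → 7 (+1 each step, mod 10).
So the next label is 127.

127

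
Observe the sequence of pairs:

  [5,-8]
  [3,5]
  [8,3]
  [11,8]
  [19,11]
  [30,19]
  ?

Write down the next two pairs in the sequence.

[49,30], [79,49]

First slot: each term is the sum of the two before it, so 5, 3, 8, 11, 19, 30 → 49 → 79.
Second slot goes -8, 5, 3, 8, 11, 19 → 30 → 49 (always the previous value of the first slot).
So the next two pairs are [49,30] and [79,49].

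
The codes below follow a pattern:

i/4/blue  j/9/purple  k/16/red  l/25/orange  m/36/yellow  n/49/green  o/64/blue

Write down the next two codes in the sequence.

Letter — letters move forward 1 place in the alphabet: i, j, k, l, m, n, o → p → q.
For the second component, perfect squares: 2², 3², 4², …: 4, 9, 16, 25, 36, 49, 64 → 81 → 100.
Colour: repeats blue → purple → red → orange → yellow → green, so blue, purple, red, orange, yellow, green, blue → purple → red.
Putting the parts together: p/81/purple and then q/100/red.

p/81/purple then q/100/red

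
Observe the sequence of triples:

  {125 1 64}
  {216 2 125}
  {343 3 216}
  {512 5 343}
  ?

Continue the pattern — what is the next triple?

First part: 125, 216, 343, 512 → 729 (perfect cubes: 5³, 6³, 7³, …).
Second part: each term is the sum of the two before it; 1, 2, 3, 5 → 8.
Third part: perfect cubes: 4³, 5³, 6³, …, so 64, 125, 216, 343 → 512.
So the next triple is {729 8 512}.

{729 8 512}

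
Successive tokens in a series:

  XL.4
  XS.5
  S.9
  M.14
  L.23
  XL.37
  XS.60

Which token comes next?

Size: XL, XS, S, M, L, XL, XS → S (repeats XL → XS → S → M → L).
Second component: 4, 5, 9, 14, 23, 37, 60 → 97 (each term is the sum of the two before it).
Combining the parts gives S.97.

S.97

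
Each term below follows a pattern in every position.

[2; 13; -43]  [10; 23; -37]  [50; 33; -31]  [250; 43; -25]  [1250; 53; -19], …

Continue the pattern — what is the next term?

[6250; 63; -13]

First entry goes 2, 10, 50, 250, 1250 → 6250 (×5 each step).
Second entry: 13, 23, 33, 43, 53 → 63 (+10 each step).
Third entry goes -43, -37, -31, -25, -19 → -13 (+6 each step).
Putting it together: [6250; 63; -13].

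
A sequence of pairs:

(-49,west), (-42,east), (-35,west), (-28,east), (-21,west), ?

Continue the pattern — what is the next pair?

(-14,east)

First slot: +7 each step, so -49, -42, -35, -28, -21 → -14.
Direction: alternates west ↔ east; west, east, west, east, west → east.
Putting it together: (-14,east).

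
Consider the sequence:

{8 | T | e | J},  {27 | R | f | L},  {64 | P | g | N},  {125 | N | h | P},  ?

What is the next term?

{216 | L | i | R}

First slot goes 8, 27, 64, 125 → 216 (perfect cubes: 2³, 3³, 4³, …).
First letter — letters move back 2 places in the alphabet: T, R, P, N → L.
Second letter: letters move forward 1 place in the alphabet; e, f, g, h → i.
For the third letter, letters move forward 2 places in the alphabet: J, L, N, P → R.
So the next term is {216 | L | i | R}.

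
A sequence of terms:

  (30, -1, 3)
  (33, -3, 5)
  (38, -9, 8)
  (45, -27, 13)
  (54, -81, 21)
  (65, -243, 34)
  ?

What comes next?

(78, -729, 55)

First slot: differences are 3, 5, 7, … (increasing by 2 each time), so 30, 33, 38, 45, 54, 65 → 78.
Second slot: ×3 each step; -1, -3, -9, -27, -81, -243 → -729.
Third slot: each term is the sum of the two before it, so 3, 5, 8, 13, 21, 34 → 55.
So the next term is (78, -729, 55).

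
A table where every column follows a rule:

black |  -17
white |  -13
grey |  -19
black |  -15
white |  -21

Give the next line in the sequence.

grey  -17

Shade: black, white, grey, black, white → grey (repeats black → white → grey).
Second component: alternating steps +4, −6, +4, −6, …; -17, -13, -19, -15, -21 → -17.
Putting it together: grey  -17.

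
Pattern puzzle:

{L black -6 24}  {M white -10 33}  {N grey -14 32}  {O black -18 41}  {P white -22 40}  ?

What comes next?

{Q grey -26 49}

Letter: L, M, N, O, P → Q (letters move forward 1 place in the alphabet).
Shade: black, white, grey, black, white → grey (repeats black → white → grey).
Third entry — −4 each step: -6, -10, -14, -18, -22 → -26.
Fourth entry: 24, 33, 32, 41, 40 → 49 (alternating steps +9, −1, +9, −1, …).
So the next 4-tuple is {Q grey -26 49}.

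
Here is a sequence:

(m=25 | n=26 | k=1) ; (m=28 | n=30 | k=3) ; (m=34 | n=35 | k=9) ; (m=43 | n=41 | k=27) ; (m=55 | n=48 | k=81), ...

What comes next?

(m=70 | n=56 | k=243)

M goes 25, 28, 34, 43, 55 → 70 (differences are 3, 6, 9, … (increasing by 3 each time)).
For the n, differences are 4, 5, 6, … (increasing by 1 each time): 26, 30, 35, 41, 48 → 56.
K goes 1, 3, 9, 27, 81 → 243 (×3 each step).
Putting it together: (m=70 | n=56 | k=243).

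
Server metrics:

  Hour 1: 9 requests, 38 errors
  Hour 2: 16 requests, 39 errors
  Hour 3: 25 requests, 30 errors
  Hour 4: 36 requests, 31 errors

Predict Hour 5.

Requests: perfect squares: 3², 4², 5², …; 9, 16, 25, 36 → 49.
Errors: 38, 39, 30, 31 → 22 (alternating steps +1, −9, +1, −9, …).
So the next record is 49 requests, 22 errors.

49 requests, 22 errors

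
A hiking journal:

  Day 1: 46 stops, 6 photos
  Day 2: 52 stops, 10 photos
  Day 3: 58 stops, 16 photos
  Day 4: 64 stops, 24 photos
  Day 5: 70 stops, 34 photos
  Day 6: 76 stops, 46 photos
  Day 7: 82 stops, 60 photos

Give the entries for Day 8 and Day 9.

Stops: +6 each step, so 46, 52, 58, 64, 70, 76, 82 → 88 → 94.
Photos: differences are 4, 6, 8, … (increasing by 2 each time), so 6, 10, 16, 24, 34, 46, 60 → 76 → 94.
Putting the parts together: 88 stops, 76 photos and then 94 stops, 94 photos.

88 stops, 76 photos; 94 stops, 94 photos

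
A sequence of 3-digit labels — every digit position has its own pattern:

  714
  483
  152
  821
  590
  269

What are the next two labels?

First digit: 7, 4, 1, 8, 5, 2 → 9 → 6 (−3 each step, mod 10).
For the second digit, −3 each step, mod 10: 1, 8, 5, 2, 9, 6 → 3 → 0.
Third digit goes 4, 3, 2, 1, 0, 9 → 8 → 7 (−1 each step, mod 10).
Putting the parts together: 938 and then 607.

938, 607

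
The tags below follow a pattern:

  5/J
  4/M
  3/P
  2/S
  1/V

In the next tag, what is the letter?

For the letter, letters move forward 3 places in the alphabet: J, M, P, S, V → Y.

Y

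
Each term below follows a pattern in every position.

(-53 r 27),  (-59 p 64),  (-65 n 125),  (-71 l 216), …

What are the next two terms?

First entry: −6 each step, so -53, -59, -65, -71 → -77 → -83.
Letter: letters move back 2 places in the alphabet, so r, p, n, l → j → h.
Third entry — perfect cubes: 3³, 4³, 5³, …: 27, 64, 125, 216 → 343 → 512.
Putting the parts together: (-77 j 343) and then (-83 h 512).

(-77 j 343), (-83 h 512)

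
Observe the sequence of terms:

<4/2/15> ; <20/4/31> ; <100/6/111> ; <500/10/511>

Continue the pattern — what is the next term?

First slot goes 4, 20, 100, 500 → 2500 (×5 each step).
Second slot — each term is the sum of the two before it: 2, 4, 6, 10 → 16.
Third slot — always 11 more than the first slot: 15, 31, 111, 511 → 2511.
Combining the parts gives <2500/16/2511>.

<2500/16/2511>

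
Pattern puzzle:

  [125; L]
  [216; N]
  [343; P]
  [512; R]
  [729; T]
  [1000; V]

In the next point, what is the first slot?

1331

First slot — perfect cubes: 5³, 6³, 7³, …: 125, 216, 343, 512, 729, 1000 → 1331.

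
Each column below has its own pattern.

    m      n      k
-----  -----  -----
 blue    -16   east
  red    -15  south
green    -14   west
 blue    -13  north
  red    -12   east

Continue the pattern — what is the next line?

green  -11  south

Column m goes blue, red, green, blue, red → green (repeats blue → red → green).
Column n goes -16, -15, -14, -13, -12 → -11 (+1 each step).
Column k — repeats east → south → west → north: east, south, west, north, east → south.
So the next line is green  -11  south.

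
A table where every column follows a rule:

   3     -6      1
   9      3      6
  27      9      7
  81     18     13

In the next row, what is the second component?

For the second component, alternating steps +9, +6, +9, +6, …: -6, 3, 9, 18 → 24.

24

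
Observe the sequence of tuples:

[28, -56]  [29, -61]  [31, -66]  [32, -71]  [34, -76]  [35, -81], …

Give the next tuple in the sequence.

First slot: 28, 29, 31, 32, 34, 35 → 37 (alternating steps +1, +2, +1, +2, …).
Second slot: -56, -61, -66, -71, -76, -81 → -86 (−5 each step).
So the next tuple is [37, -86].

[37, -86]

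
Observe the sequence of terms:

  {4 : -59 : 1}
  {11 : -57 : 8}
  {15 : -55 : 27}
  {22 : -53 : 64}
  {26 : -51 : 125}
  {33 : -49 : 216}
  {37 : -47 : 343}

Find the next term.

{44 : -45 : 512}

For the first entry, alternating steps +7, +4, +7, +4, …: 4, 11, 15, 22, 26, 33, 37 → 44.
Second entry goes -59, -57, -55, -53, -51, -49, -47 → -45 (+2 each step).
Third entry goes 1, 8, 27, 64, 125, 216, 343 → 512 (perfect cubes: 1³, 2³, 3³, …).
Combining the parts gives {44 : -45 : 512}.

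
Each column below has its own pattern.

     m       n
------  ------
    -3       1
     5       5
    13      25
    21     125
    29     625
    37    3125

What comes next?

For the column m, +8 each step: -3, 5, 13, 21, 29, 37 → 45.
Column n: ×5 each step; 1, 5, 25, 125, 625, 3125 → 15625.
So the next line is 45  15625.

45  15625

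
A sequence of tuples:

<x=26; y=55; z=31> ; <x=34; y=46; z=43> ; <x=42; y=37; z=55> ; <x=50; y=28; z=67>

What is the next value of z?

Z: +12 each step; 31, 43, 55, 67 → 79.

79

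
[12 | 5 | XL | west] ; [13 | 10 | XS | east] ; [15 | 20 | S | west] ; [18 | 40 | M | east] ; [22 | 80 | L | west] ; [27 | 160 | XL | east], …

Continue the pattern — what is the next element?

[33 | 320 | XS | west]

First entry: 12, 13, 15, 18, 22, 27 → 33 (differences are 1, 2, 3, … (increasing by 1 each time)).
Second entry: 5, 10, 20, 40, 80, 160 → 320 (×2 each step).
Size: repeats XL → XS → S → M → L, so XL, XS, S, M, L, XL → XS.
Direction — alternates west ↔ east: west, east, west, east, west, east → west.
Putting it together: [33 | 320 | XS | west].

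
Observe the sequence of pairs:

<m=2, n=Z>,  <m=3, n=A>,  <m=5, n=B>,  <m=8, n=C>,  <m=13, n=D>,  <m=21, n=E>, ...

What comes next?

<m=34, n=F>

M: each term is the sum of the two before it; 2, 3, 5, 8, 13, 21 → 34.
N: letters move forward 1 place in the alphabet, wrapping Z→A, so Z, A, B, C, D, E → F.
Putting it together: <m=34, n=F>.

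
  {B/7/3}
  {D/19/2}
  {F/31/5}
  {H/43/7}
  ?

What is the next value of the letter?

Letter: B, D, F, H → J (letters move forward 2 places in the alphabet).

J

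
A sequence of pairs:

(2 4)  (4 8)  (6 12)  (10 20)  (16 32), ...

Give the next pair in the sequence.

First entry: each term is the sum of the two before it, so 2, 4, 6, 10, 16 → 26.
Second entry: always 2 × the first entry, so 4, 8, 12, 20, 32 → 52.
So the next pair is (26 52).

(26 52)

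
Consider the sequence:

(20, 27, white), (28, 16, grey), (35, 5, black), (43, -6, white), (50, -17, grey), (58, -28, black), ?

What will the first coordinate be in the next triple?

First coordinate: alternating steps +8, +7, +8, +7, …, so 20, 28, 35, 43, 50, 58 → 65.
Second coordinate goes 27, 16, 5, -6, -17, -28 → -39 (−11 each step).
Shade: white, grey, black, white, grey, black → white (repeats white → grey → black).

65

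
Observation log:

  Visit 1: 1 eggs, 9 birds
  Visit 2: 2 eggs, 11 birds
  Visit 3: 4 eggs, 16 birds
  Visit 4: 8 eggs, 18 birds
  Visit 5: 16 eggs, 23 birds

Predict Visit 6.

Eggs: 1, 2, 4, 8, 16 → 32 (×2 each step).
Birds: alternating steps +2, +5, +2, +5, …, so 9, 11, 16, 18, 23 → 25.
So the next record is 32 eggs, 25 birds.

32 eggs, 25 birds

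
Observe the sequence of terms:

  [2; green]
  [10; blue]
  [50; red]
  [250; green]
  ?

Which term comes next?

[1250; blue]

First slot: ×5 each step; 2, 10, 50, 250 → 1250.
For the colour, repeats green → blue → red: green, blue, red, green → blue.
Combining the parts gives [1250; blue].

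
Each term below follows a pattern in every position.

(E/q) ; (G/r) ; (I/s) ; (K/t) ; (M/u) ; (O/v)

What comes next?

(Q/w)

First letter: letters move forward 2 places in the alphabet; E, G, I, K, M, O → Q.
Second letter: q, r, s, t, u, v → w (letters move forward 1 place in the alphabet).
So the next term is (Q/w).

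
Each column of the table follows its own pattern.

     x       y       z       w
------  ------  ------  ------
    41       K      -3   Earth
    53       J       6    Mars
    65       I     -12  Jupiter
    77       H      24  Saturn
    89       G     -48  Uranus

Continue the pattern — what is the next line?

101  F  96  Neptune

Column x: +12 each step, so 41, 53, 65, 77, 89 → 101.
Column y: letters move back 1 place in the alphabet; K, J, I, H, G → F.
Column z goes -3, 6, -12, 24, -48 → 96 (×(-2) each step).
Column w goes Earth, Mars, Jupiter, Saturn, Uranus → Neptune (runs through the planets Mercury→Neptune).
Putting it together: 101  F  96  Neptune.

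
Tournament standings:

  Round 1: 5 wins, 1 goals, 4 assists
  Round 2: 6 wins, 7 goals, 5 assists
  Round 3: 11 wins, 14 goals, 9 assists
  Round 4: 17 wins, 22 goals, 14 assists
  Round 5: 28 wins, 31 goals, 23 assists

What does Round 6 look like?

45 wins, 41 goals, 37 assists

Wins goes 5, 6, 11, 17, 28 → 45 (each term is the sum of the two before it).
Goals goes 1, 7, 14, 22, 31 → 41 (differences are 6, 7, 8, … (increasing by 1 each time)).
Assists: each term is the sum of the two before it; 4, 5, 9, 14, 23 → 37.
Combining the parts gives 45 wins, 41 goals, 37 assists.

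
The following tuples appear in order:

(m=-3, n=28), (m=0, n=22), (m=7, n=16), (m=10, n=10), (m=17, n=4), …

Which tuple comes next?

(m=20, n=-2)

M: alternating steps +3, +7, +3, +7, …; -3, 0, 7, 10, 17 → 20.
N goes 28, 22, 16, 10, 4 → -2 (−6 each step).
Putting it together: (m=20, n=-2).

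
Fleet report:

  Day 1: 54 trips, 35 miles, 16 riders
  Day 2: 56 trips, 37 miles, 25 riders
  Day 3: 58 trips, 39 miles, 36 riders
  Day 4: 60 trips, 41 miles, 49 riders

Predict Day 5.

Trips — +2 each step: 54, 56, 58, 60 → 62.
Miles: +2 each step; 35, 37, 39, 41 → 43.
Riders — perfect squares: 4², 5², 6², …: 16, 25, 36, 49 → 64.
So the next line is 62 trips, 43 miles, 64 riders.

62 trips, 43 miles, 64 riders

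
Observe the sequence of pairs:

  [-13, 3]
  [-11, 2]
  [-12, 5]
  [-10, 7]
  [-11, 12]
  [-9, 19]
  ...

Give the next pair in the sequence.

For the first entry, alternating steps +2, −1, +2, −1, …: -13, -11, -12, -10, -11, -9 → -10.
Second entry: each term is the sum of the two before it; 3, 2, 5, 7, 12, 19 → 31.
Putting it together: [-10, 31].

[-10, 31]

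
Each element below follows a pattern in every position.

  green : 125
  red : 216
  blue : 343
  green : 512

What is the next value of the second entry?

729

For the second entry, perfect cubes: 5³, 6³, 7³, …: 125, 216, 343, 512 → 729.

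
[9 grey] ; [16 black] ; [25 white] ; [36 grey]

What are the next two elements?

[49 black], [64 white]

First entry: 9, 16, 25, 36 → 49 → 64 (perfect squares: 3², 4², 5², …).
Shade: repeats grey → black → white, so grey, black, white, grey → black → white.
Putting the parts together: [49 black] and then [64 white].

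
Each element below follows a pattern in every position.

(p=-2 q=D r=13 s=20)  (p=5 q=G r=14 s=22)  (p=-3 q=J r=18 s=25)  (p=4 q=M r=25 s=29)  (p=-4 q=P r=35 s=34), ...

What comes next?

(p=3 q=S r=48 s=40)

P: -2, 5, -3, 4, -4 → 3 (alternating steps +7, −8, +7, −8, …).
Q goes D, G, J, M, P → S (letters move forward 3 places in the alphabet).
For the r, differences are 1, 4, 7, … (increasing by 3 each time): 13, 14, 18, 25, 35 → 48.
S goes 20, 22, 25, 29, 34 → 40 (differences are 2, 3, 4, … (increasing by 1 each time)).
Putting it together: (p=3 q=S r=48 s=40).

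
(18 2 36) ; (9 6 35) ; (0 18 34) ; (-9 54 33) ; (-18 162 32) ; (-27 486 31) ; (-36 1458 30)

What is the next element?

(-45 4374 29)

For the first component, −9 each step: 18, 9, 0, -9, -18, -27, -36 → -45.
Second component: 2, 6, 18, 54, 162, 486, 1458 → 4374 (×3 each step).
Third component goes 36, 35, 34, 33, 32, 31, 30 → 29 (−1 each step).
So the next element is (-45 4374 29).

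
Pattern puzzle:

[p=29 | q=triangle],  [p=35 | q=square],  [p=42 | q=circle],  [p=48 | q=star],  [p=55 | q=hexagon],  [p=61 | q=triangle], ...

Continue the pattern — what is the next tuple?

P: alternating steps +6, +7, +6, +7, …, so 29, 35, 42, 48, 55, 61 → 68.
Q: repeats triangle → square → circle → star → hexagon, so triangle, square, circle, star, hexagon, triangle → square.
So the next tuple is [p=68 | q=square].

[p=68 | q=square]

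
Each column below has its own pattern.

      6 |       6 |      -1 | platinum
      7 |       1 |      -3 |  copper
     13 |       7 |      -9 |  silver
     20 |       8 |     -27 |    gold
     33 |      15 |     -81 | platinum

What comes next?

53  23  -243  copper

First component — each term is the sum of the two before it: 6, 7, 13, 20, 33 → 53.
Second component: each term is the sum of the two before it; 6, 1, 7, 8, 15 → 23.
Third component: -1, -3, -9, -27, -81 → -243 (×3 each step).
Metal: platinum, copper, silver, gold, platinum → copper (repeats platinum → copper → silver → gold).
Putting it together: 53  23  -243  copper.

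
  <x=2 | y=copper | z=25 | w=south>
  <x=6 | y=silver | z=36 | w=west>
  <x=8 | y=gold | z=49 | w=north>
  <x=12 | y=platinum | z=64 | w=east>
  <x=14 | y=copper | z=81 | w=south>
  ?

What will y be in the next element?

silver

Y goes copper, silver, gold, platinum, copper → silver (repeats copper → silver → gold → platinum).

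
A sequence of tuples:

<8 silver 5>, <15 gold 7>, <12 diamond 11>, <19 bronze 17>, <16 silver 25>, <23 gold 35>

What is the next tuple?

First slot — alternating steps +7, −3, +7, −3, …: 8, 15, 12, 19, 16, 23 → 20.
Rank: silver, gold, diamond, bronze, silver, gold → diamond (repeats silver → gold → diamond → bronze).
Third slot: 5, 7, 11, 17, 25, 35 → 47 (differences are 2, 4, 6, … (increasing by 2 each time)).
Combining the parts gives <20 diamond 47>.

<20 diamond 47>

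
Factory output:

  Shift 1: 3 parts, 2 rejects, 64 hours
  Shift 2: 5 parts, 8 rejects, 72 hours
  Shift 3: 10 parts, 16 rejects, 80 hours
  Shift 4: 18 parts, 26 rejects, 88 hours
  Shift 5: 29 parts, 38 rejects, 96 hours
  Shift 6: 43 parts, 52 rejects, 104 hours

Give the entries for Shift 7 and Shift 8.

60 parts, 68 rejects, 112 hours; 80 parts, 86 rejects, 120 hours

Parts: differences are 2, 5, 8, … (increasing by 3 each time), so 3, 5, 10, 18, 29, 43 → 60 → 80.
Rejects — differences are 6, 8, 10, … (increasing by 2 each time): 2, 8, 16, 26, 38, 52 → 68 → 86.
Hours — +8 each step: 64, 72, 80, 88, 96, 104 → 112 → 120.
So the next two lines are 60 parts, 68 rejects, 112 hours and 80 parts, 86 rejects, 120 hours.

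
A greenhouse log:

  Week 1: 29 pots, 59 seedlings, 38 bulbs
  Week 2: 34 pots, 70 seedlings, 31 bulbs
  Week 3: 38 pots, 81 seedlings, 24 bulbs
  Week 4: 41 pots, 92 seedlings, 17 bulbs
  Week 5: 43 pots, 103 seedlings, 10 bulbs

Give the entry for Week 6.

Pots — differences are 5, 4, 3, … (decreasing by 1 each time): 29, 34, 38, 41, 43 → 44.
Seedlings: +11 each step; 59, 70, 81, 92, 103 → 114.
Bulbs: 38, 31, 24, 17, 10 → 3 (−7 each step).
So the next line is 44 pots, 114 seedlings, 3 bulbs.

44 pots, 114 seedlings, 3 bulbs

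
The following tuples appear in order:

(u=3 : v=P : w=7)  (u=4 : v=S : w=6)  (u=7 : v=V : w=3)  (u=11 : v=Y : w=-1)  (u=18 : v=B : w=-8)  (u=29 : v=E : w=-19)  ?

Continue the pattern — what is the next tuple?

(u=47 : v=H : w=-37)

U — each term is the sum of the two before it: 3, 4, 7, 11, 18, 29 → 47.
For the v, letters move forward 3 places in the alphabet, wrapping Z→A: P, S, V, Y, B, E → H.
For the w, together with the u always sums to 10: 7, 6, 3, -1, -8, -19 → -37.
So the next tuple is (u=47 : v=H : w=-37).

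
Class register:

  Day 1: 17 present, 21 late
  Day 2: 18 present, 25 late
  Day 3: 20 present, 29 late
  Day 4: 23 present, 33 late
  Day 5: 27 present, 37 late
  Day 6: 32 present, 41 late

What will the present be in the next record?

38

Present goes 17, 18, 20, 23, 27, 32 → 38 (differences are 1, 2, 3, … (increasing by 1 each time)).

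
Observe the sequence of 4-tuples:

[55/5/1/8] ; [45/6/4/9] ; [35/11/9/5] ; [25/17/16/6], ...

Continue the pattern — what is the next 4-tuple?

First part — −10 each step: 55, 45, 35, 25 → 15.
Second part: each term is the sum of the two before it, so 5, 6, 11, 17 → 28.
For the third part, perfect squares: 1², 2², 3², …: 1, 4, 9, 16 → 25.
Fourth part — alternating steps +1, −4, +1, −4, …: 8, 9, 5, 6 → 2.
So the next 4-tuple is [15/28/25/2].

[15/28/25/2]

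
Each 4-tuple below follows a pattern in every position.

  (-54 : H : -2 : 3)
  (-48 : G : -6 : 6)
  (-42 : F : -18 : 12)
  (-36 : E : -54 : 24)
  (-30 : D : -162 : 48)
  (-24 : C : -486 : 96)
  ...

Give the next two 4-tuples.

First coordinate: +6 each step, so -54, -48, -42, -36, -30, -24 → -18 → -12.
For the letter, letters move back 1 place in the alphabet: H, G, F, E, D, C → B → A.
For the third coordinate, ×3 each step: -2, -6, -18, -54, -162, -486 → -1458 → -4374.
Fourth coordinate: 3, 6, 12, 24, 48, 96 → 192 → 384 (×2 each step).
So the next two 4-tuples are (-18 : B : -1458 : 192) and (-12 : A : -4374 : 384).

(-18 : B : -1458 : 192), (-12 : A : -4374 : 384)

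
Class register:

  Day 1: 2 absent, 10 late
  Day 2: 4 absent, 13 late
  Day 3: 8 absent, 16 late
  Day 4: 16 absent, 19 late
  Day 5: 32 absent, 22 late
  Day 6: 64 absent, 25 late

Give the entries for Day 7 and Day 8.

Absent — ×2 each step: 2, 4, 8, 16, 32, 64 → 128 → 256.
Late — +3 each step: 10, 13, 16, 19, 22, 25 → 28 → 31.
So the next two records are 128 absent, 28 late and 256 absent, 31 late.

128 absent, 28 late; 256 absent, 31 late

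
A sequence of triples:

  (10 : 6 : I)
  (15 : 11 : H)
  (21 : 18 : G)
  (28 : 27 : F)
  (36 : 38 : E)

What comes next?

First component — differences are 5, 6, 7, … (increasing by 1 each time): 10, 15, 21, 28, 36 → 45.
Second component: differences are 5, 7, 9, … (increasing by 2 each time), so 6, 11, 18, 27, 38 → 51.
Letter — letters move back 1 place in the alphabet: I, H, G, F, E → D.
Putting it together: (45 : 51 : D).

(45 : 51 : D)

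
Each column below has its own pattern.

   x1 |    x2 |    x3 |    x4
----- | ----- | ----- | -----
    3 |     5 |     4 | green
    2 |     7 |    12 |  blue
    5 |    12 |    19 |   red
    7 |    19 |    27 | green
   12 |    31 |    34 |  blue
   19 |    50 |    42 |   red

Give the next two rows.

31  81  49  green; 50  131  57  blue

Column x1 goes 3, 2, 5, 7, 12, 19 → 31 → 50 (each term is the sum of the two before it).
Column x2 goes 5, 7, 12, 19, 31, 50 → 81 → 131 (each term is the sum of the two before it).
Column x3 goes 4, 12, 19, 27, 34, 42 → 49 → 57 (alternating steps +8, +7, +8, +7, …).
Column x4: repeats green → blue → red, so green, blue, red, green, blue, red → green → blue.
So the next two rows are 31  81  49  green and 50  131  57  blue.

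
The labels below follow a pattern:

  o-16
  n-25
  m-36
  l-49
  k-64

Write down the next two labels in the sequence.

j-81 then i-100

Letter: letters move back 1 place in the alphabet, so o, n, m, l, k → j → i.
Second component goes 16, 25, 36, 49, 64 → 81 → 100 (perfect squares: 4², 5², 6², …).
Putting the parts together: j-81 and then i-100.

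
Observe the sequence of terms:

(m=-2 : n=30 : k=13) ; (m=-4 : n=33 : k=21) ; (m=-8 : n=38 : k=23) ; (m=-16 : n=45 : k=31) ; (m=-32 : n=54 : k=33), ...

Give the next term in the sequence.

(m=-64 : n=65 : k=41)

M: ×2 each step; -2, -4, -8, -16, -32 → -64.
N goes 30, 33, 38, 45, 54 → 65 (differences are 3, 5, 7, … (increasing by 2 each time)).
K: alternating steps +8, +2, +8, +2, …; 13, 21, 23, 31, 33 → 41.
Putting it together: (m=-64 : n=65 : k=41).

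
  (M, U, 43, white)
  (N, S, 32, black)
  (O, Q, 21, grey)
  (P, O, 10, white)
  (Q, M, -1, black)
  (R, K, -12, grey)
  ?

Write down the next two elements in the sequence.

(S, I, -23, white), (T, G, -34, black)

First letter: letters move forward 1 place in the alphabet, so M, N, O, P, Q, R → S → T.
Second letter — letters move back 2 places in the alphabet: U, S, Q, O, M, K → I → G.
Third coordinate — −11 each step: 43, 32, 21, 10, -1, -12 → -23 → -34.
Shade goes white, black, grey, white, black, grey → white → black (repeats white → black → grey).
Putting the parts together: (S, I, -23, white) and then (T, G, -34, black).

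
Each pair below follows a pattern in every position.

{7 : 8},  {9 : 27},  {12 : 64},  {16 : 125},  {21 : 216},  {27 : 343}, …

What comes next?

First component: differences are 2, 3, 4, … (increasing by 1 each time), so 7, 9, 12, 16, 21, 27 → 34.
For the second component, perfect cubes: 2³, 3³, 4³, …: 8, 27, 64, 125, 216, 343 → 512.
So the next pair is {34 : 512}.

{34 : 512}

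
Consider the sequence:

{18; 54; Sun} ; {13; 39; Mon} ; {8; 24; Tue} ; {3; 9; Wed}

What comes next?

First coordinate goes 18, 13, 8, 3 → -2 (−5 each step).
Second coordinate: 54, 39, 24, 9 → -6 (always 3 × the first coordinate).
Day: runs through the weekdays Mon→Sun; Sun, Mon, Tue, Wed → Thu.
Combining the parts gives {-2; -6; Thu}.

{-2; -6; Thu}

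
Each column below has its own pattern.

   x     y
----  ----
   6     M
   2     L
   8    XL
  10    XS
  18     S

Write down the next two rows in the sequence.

28  M; 46  L

For the column x, each term is the sum of the two before it: 6, 2, 8, 10, 18 → 28 → 46.
Column y goes M, L, XL, XS, S → M → L (runs through clothing sizes XS→XL).
Putting the parts together: 28  M and then 46  L.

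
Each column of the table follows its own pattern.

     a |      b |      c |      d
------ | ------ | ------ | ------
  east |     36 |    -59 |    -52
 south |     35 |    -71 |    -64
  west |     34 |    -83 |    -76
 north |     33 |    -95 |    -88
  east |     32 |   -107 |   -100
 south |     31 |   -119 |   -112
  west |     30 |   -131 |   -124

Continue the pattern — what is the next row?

north  29  -143  -136

Column a goes east, south, west, north, east, south, west → north (repeats east → south → west → north).
Column b: −1 each step, so 36, 35, 34, 33, 32, 31, 30 → 29.
Column c: −12 each step; -59, -71, -83, -95, -107, -119, -131 → -143.
For the column d, always 7 more than the column c: -52, -64, -76, -88, -100, -112, -124 → -136.
Putting it together: north  29  -143  -136.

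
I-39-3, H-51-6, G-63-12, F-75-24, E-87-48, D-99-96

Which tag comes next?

C-111-192

Letter: I, H, G, F, E, D → C (letters move back 1 place in the alphabet).
Second component — +12 each step: 39, 51, 63, 75, 87, 99 → 111.
Third component: ×2 each step; 3, 6, 12, 24, 48, 96 → 192.
Putting it together: C-111-192.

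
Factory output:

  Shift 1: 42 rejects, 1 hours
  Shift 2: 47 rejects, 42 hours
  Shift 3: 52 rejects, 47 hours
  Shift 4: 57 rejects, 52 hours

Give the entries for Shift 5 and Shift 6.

62 rejects, 57 hours; 67 rejects, 62 hours

Rejects — +5 each step: 42, 47, 52, 57 → 62 → 67.
Hours — always the previous value of the rejects: 1, 42, 47, 52 → 57 → 62.
So the next two lines are 62 rejects, 57 hours and 67 rejects, 62 hours.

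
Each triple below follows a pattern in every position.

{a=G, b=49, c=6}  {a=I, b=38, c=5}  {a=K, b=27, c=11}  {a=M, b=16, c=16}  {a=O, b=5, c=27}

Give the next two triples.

A goes G, I, K, M, O → Q → S (letters move forward 2 places in the alphabet).
B: −11 each step; 49, 38, 27, 16, 5 → -6 → -17.
C: each term is the sum of the two before it; 6, 5, 11, 16, 27 → 43 → 70.
So the next two triples are {a=Q, b=-6, c=43} and {a=S, b=-17, c=70}.

{a=Q, b=-6, c=43}, {a=S, b=-17, c=70}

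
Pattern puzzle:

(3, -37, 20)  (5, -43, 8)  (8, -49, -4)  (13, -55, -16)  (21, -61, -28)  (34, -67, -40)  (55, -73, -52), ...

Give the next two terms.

(89, -79, -64), (144, -85, -76)

First slot goes 3, 5, 8, 13, 21, 34, 55 → 89 → 144 (each term is the sum of the two before it).
Second slot goes -37, -43, -49, -55, -61, -67, -73 → -79 → -85 (−6 each step).
For the third slot, −12 each step: 20, 8, -4, -16, -28, -40, -52 → -64 → -76.
Putting the parts together: (89, -79, -64) and then (144, -85, -76).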